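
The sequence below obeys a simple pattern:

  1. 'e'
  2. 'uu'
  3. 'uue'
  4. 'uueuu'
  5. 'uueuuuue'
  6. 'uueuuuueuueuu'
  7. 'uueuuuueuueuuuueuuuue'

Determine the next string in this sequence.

This is a Fibonacci-style word recurrence s(k) = s(k−1)·s(k−2): e.g. uu·e = uue.
Continuing: uueuuuueuueuuuueuuuue · uueuuuueuueuu gives term 8.

uueuuuueuueuuuueuuuueuueuuuueuueuu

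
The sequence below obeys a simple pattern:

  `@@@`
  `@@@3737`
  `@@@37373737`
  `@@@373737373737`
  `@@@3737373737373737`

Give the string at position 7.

@@@373737373737373737373737

Each term is the previous one with 3737 appended.
From @@@3737373737373737, 2 further steps: @@@3737373737373737 → @@@37373737373737373737 → (answer).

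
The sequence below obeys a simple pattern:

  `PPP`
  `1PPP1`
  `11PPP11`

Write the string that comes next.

s(k+1) = 1·s(k)·1, so each term gains 1 as a prefix and 1 as a suffix.
One more step from 11PPP11 gives the answer.

111PPP111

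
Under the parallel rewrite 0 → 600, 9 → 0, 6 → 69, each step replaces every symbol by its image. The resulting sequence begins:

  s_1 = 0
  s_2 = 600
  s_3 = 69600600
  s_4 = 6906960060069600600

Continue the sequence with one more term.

69060069069600600696006006906960060069600600

Replace each of the 19 characters of 6906960060069600600 in place — 69 0 600 69 0 69 600 600 69 600 600 69 0 69 600 600 69 600 600 — and concatenate.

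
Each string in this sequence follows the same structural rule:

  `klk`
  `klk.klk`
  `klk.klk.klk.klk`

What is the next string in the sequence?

Each string is two copies of the previous one joined by '.'.
One more doubling of klk.klk.klk.klk gives the answer.

klk.klk.klk.klk.klk.klk.klk.klk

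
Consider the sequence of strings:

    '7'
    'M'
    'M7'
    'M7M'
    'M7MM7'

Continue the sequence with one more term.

M7MM7M7M

From term 3 onward, concatenate the last term with the second-to-last: M·7 = M7, M7·M = M7M, …
So term 6 is M7MM7·M7M.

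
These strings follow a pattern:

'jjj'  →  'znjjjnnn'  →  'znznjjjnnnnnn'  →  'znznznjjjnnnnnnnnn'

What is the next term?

znznznznjjjnnnnnnnnnnnn

s(k+1) = zn·s(k)·nnn, so each term gains zn as a prefix and nnn as a suffix.
So the next term is zn·znznznjjjnnnnnnnnn·nnn.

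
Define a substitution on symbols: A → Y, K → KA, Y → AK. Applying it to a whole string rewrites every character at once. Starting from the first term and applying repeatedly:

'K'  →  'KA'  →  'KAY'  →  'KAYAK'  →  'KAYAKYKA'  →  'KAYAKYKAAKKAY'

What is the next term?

KAYAKYKAAKKAYYKAKAYAK

Replace each of the 13 characters of KAYAKYKAAKKAY in place — KA Y AK Y KA AK KA Y Y KA KA Y AK — and concatenate.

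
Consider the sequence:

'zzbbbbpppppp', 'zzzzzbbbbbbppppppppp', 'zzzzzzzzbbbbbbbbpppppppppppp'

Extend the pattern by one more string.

zzzzzzzzzzzbbbbbbbbbbppppppppppppppp

Term n consists of 3n-1 z's, followed by 2n+2 b's, followed by 3n+3 p's (n = 1, 2, …).
At n = 4 the blocks have lengths 11, 10, 15.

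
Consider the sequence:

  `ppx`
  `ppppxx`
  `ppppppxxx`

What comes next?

ppppppppxxxx

Term n consists of 2n p's, followed by n x's (n = 1, 2, …).
Setting n = 4 gives 8, 4 characters in each block.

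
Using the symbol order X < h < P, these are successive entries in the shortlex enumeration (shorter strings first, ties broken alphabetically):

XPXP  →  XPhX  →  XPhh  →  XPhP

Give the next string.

XPPX

Find the rightmost character of XPhP below P, bump it to the next letter, and reset everything to its right to X.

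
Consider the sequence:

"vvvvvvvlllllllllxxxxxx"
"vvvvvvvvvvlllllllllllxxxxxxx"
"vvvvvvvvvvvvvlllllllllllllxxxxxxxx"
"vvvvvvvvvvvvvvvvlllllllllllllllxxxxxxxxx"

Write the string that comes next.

vvvvvvvvvvvvvvvvvvvlllllllllllllllllxxxxxxxxxx

Reading off run lengths: v runs 7, 10, 13, 16; l runs 9, 11, 13, 15; x runs 6, 7, 8, 9 — each is linear in n, where the shown terms are n = 3, 4, 5, 6.
Setting n = 7 gives 19, 17, 10 characters in each block.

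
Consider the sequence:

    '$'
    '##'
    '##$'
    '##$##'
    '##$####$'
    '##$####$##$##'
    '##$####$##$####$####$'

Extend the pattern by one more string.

This is a Fibonacci-style word recurrence s(k) = s(k−1)·s(k−2): e.g. ##·$ = ##$.
Continuing: ##$####$##$####$####$ · ##$####$##$## gives term 8.

##$####$##$####$####$##$####$##$##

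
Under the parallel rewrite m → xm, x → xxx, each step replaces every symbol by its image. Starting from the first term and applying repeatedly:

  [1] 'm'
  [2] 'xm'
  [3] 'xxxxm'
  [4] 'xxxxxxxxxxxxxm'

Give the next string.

xxxxxxxxxxxxxxxxxxxxxxxxxxxxxxxxxxxxxxxxm

Replace each of the 14 characters of xxxxxxxxxxxxxm in place — xxx xxx xxx xxx xxx xxx xxx xxx xxx xxx xxx xxx xxx xm — and concatenate.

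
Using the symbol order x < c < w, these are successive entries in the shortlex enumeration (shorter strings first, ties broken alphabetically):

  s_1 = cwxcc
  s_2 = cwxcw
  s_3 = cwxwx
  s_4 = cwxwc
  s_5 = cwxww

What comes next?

cwcxx

Treat cwxww as a base-3 numeral over the given alphabet and add one, carrying through any trailing w's.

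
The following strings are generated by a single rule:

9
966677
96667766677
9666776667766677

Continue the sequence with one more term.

Each term is the previous one with 66677 appended.
So the next term is 9666776667766677·66677.

966677666776667766677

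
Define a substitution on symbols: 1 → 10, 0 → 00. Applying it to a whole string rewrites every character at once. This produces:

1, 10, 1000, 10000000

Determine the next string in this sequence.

1000000000000000

Apply φ to 10000000 symbol by symbol: 1→10, 0→00, 0→00, 0→00, 0→00, 0→00, 0→00, 0→00; joined: 10 00 00 00 00 00 00 00.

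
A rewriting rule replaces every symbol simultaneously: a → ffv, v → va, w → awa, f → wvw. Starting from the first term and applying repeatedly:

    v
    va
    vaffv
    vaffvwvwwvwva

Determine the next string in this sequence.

Replace each of the 13 characters of vaffvwvwwvwva in place — va ffv wvw wvw va awa va awa awa va awa va ffv — and concatenate.

vaffvwvwwvwvaawavaawaawavaawavaffv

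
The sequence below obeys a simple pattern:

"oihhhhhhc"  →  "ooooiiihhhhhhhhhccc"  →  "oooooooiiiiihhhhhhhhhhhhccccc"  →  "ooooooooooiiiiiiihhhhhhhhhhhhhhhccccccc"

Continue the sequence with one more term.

The n-th term is 3n-2 o's then 2n-1 i's then 3n+3 h's then 2n-1 c's (n = 1, 2, …).
At n = 5 the blocks have lengths 13, 9, 18, 9.

oooooooooooooiiiiiiiiihhhhhhhhhhhhhhhhhhccccccccc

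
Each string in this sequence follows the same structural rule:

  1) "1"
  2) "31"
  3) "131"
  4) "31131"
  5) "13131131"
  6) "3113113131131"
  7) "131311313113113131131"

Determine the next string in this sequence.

Each term (from the third on) is the two preceding terms concatenated in order: term 3 = 1·31 = 131.
So term 8 is 3113113131131·131311313113113131131.

3113113131131131311313113113131131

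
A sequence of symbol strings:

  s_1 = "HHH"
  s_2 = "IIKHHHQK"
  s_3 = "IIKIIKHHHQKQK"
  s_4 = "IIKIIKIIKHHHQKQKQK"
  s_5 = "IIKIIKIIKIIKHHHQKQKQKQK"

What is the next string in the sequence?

IIKIIKIIKIIKIIKHHHQKQKQKQKQK

s(k+1) = IIK·s(k)·QK, so each term gains IIK as a prefix and QK as a suffix.
So the next term is IIK·IIKIIKIIKIIKHHHQKQKQKQK·QK.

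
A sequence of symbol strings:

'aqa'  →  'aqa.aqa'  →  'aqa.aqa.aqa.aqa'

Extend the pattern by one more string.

Each string is two copies of the previous one joined by '.'.
So the next term is two copies of aqa.aqa.aqa.aqa with '.' between the halves.

aqa.aqa.aqa.aqa.aqa.aqa.aqa.aqa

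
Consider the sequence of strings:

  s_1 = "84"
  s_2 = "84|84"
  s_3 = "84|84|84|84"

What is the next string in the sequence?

Each string is two copies of the previous one joined by '|'.
So the next term is two copies of 84|84|84|84 with '|' between the halves.

84|84|84|84|84|84|84|84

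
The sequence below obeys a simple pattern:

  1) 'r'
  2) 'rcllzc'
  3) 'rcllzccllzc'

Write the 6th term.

Every step adds cllzc to the end: s(k+1) = s(k)·cllzc.
From rcllzccllzc, 3 further steps: rcllzccllzc → rcllzccllzccllzc → rcllzccllzccllzccllzc → (answer).

rcllzccllzccllzccllzccllzc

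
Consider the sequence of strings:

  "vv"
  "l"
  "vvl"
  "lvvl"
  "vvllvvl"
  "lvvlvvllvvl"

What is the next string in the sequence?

Each term (from the third on) is the two preceding terms concatenated in order: term 3 = vv·l = vvl.
The next term joins vvllvvl and lvvlvvllvvl.

vvllvvllvvlvvllvvl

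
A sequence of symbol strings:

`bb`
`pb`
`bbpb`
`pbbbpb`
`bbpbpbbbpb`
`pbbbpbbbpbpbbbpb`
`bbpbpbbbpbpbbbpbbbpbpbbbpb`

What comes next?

pbbbpbbbpbpbbbpbbbpbpbbbpbpbbbpbbbpbpbbbpb

From term 3 onward, concatenate the second-to-last term with the last: bb·pb = bbpb, pb·bbpb = pbbbpb, …
The next term joins pbbbpbbbpbpbbbpb and bbpbpbbbpbpbbbpbbbpbpbbbpb.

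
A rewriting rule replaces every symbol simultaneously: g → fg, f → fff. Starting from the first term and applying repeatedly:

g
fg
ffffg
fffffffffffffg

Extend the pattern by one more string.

ffffffffffffffffffffffffffffffffffffffffg

Replace each of the 14 characters of fffffffffffffg in place — fff fff fff fff fff fff fff fff fff fff fff fff fff fg — and concatenate.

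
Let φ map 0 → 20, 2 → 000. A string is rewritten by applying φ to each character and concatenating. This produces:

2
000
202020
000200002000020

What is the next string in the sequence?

Rewriting the 15 symbols of 000200002000020 one by one yields 20 20 20 000 20 20 20 20 000 20 20 20 20 000 20; concatenated:

202020000202020200002020202000020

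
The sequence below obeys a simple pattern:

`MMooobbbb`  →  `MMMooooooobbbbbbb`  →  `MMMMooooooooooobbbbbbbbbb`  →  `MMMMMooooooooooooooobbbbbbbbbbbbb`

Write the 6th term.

MMMMMMMooooooooooooooooooooooobbbbbbbbbbbbbbbbbbb

Reading off run lengths: M runs 2, 3, 4, 5; o runs 3, 7, 11, 15; b runs 4, 7, 10, 13 — each is linear in n (n = 1, 2, …).
For term 6, n = 6, so the run lengths are 7, 23, 19.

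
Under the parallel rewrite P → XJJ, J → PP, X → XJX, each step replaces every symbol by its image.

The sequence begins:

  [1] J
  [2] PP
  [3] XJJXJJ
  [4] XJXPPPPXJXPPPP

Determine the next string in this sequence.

XJXPPXJXXJJXJJXJJXJJXJXPPXJXXJJXJJXJJXJJ

φ(XJXPPPPXJXPPPP) expands symbol-by-symbol to XJX PP XJX XJJ XJJ XJJ XJJ XJX PP XJX XJJ XJJ XJJ XJJ; joining the 14 pieces gives the next term.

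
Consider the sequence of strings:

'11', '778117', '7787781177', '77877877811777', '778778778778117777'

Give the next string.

Every step adds 778 to the front and 7 to the end of the previous string.
Applying this once more to 778778778778117777:

7787787787787781177777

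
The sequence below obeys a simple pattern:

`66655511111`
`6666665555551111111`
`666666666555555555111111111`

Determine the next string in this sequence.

The n-th term is 3n 6's then 3n 5's then 2n+3 1's (n = 1, 2, …).
For the next term, n = 4, so the run lengths are 12, 12, 11.

66666666666655555555555511111111111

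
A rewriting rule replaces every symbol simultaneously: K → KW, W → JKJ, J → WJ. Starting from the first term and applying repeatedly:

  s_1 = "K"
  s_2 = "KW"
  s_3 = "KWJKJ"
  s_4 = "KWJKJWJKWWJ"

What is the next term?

KWJKJWJKWWJJKJWJKWJKJJKJWJ

Rewriting each symbol of KWJKJWJKWWJ: K→KW, W→JKJ, J→WJ, K→KW, J→WJ, W→JKJ, J→WJ, K→KW, W→JKJ, W→JKJ, J→WJ, which concatenates to KW JKJ WJ KW WJ JKJ WJ KW JKJ JKJ WJ.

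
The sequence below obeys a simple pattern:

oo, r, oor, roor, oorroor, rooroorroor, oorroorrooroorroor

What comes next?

From term 3 onward, concatenate the second-to-last term with the last: oo·r = oor, r·oor = roor, …
So term 8 is rooroorroor·oorroorrooroorroor.

rooroorrooroorroorrooroorroor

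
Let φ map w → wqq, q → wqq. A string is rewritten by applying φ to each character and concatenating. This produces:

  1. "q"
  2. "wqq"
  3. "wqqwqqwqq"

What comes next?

Apply φ to wqqwqqwqq symbol by symbol: w→wqq, q→wqq, q→wqq, w→wqq, q→wqq, q→wqq, w→wqq, q→wqq, q→wqq; joined: wqq wqq wqq wqq wqq wqq wqq wqq wqq.

wqqwqqwqqwqqwqqwqqwqqwqqwqq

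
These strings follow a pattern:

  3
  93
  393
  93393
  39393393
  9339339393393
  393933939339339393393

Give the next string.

9339339393393393933939339339393393

From term 3 onward, concatenate the second-to-last term with the last: 3·93 = 393, 93·393 = 93393, …
The next term joins 9339339393393 and 393933939339339393393.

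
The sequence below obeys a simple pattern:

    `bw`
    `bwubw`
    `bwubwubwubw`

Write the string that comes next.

bwubwubwubwubwubwubwubw

Each string is two copies of the previous one joined by 'u'.
One more doubling of bwubwubwubw gives the answer.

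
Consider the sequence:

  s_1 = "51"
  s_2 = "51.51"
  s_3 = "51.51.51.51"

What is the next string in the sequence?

51.51.51.51.51.51.51.51

s(k+1) = s(k)·.·s(k) — each term doubles the last with '.' between the halves.
So the next term is two copies of 51.51.51.51 with '.' between the halves.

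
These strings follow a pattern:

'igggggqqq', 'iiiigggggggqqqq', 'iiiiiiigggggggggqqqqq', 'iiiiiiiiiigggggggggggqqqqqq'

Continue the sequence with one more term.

iiiiiiiiiiiiigggggggggggggqqqqqqq

Term n consists of 3n-2 i's, followed by 2n+3 g's, followed by n+2 q's (n = 1, 2, …).
At n = 5 the blocks have lengths 13, 13, 7.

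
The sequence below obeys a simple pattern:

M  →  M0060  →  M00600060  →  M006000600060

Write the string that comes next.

M0060006000600060

Each term is the previous one with 0060 appended.
So the next term is M006000600060·0060.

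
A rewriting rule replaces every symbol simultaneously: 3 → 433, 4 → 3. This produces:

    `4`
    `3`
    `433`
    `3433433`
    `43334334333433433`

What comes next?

Replace each of the 17 characters of 43334334333433433 in place — 3 433 433 433 3 433 433 3 433 433 433 3 433 433 3 433 433 — and concatenate.

34334334333433433343343343334334333433433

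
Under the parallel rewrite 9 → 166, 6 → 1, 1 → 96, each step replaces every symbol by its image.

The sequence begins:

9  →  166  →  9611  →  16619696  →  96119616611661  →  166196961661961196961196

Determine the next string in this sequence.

96119616611661961196166196961661166196961661

Replace each of the 24 characters of 166196961661961196961196 in place — 96 1 1 96 166 1 166 1 96 1 1 96 166 1 96 96 166 1 166 1 96 96 166 1 — and concatenate.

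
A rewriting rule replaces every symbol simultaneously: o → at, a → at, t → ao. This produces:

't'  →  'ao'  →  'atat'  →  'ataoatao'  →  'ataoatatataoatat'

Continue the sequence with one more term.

ataoatatataoataoataoatatataoatao

Applying the rule to each of the 16 symbols of ataoatatataoatat gives the pieces at ao at at at ao at ao at ao at at at ao at ao, which concatenate to the answer.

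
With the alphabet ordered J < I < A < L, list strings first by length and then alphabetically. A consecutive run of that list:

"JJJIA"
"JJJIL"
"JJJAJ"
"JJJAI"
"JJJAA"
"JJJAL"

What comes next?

JJJLJ

Treat JJJAL as a base-4 numeral over the given alphabet and add one, carrying through any trailing L's.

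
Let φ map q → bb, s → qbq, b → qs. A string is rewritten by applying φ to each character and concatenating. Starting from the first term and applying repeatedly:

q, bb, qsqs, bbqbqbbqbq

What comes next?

qsqsbbqsbbqsqsbbqsbb

Expanding bbqbqbbqbq: b→qs, b→qs, q→bb, b→qs, q→bb, b→qs, b→qs, q→bb, b→qs, q→bb. Concatenated: qs qs bb qs bb qs qs bb qs bb.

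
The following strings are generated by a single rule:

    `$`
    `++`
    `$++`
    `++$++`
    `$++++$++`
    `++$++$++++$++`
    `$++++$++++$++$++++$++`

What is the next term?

From term 3 onward, concatenate the second-to-last term with the last: $·++ = $++, ++·$++ = ++$++, …
Continuing: ++$++$++++$++ · $++++$++++$++$++++$++ gives term 8.

++$++$++++$++$++++$++++$++$++++$++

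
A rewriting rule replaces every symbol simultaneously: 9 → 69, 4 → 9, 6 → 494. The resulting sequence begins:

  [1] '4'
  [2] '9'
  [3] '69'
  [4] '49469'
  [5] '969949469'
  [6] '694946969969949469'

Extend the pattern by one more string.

4946996994946949469694946969969949469

φ(694946969969949469) expands symbol-by-symbol to 494 69 9 69 9 494 69 494 69 69 494 69 69 9 69 9 494 69; joining the 18 pieces gives the next term.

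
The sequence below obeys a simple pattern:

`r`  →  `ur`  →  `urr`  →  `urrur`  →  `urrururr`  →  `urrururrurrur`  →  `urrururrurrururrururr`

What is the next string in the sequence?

urrururrurrururrururrurrururrurrur

This is a Fibonacci-style word recurrence s(k) = s(k−1)·s(k−2): e.g. ur·r = urr.
Continuing: urrururrurrururrururr · urrururrurrur gives term 8.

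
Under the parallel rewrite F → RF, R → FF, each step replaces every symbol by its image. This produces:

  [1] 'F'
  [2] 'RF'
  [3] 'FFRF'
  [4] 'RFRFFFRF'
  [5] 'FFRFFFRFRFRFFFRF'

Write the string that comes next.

RFRFFFRFRFRFFFRFFFRFFFRFRFRFFFRF

φ(FFRFFFRFRFRFFFRF) expands symbol-by-symbol to RF RF FF RF RF RF FF RF FF RF FF RF RF RF FF RF; joining the 16 pieces gives the next term.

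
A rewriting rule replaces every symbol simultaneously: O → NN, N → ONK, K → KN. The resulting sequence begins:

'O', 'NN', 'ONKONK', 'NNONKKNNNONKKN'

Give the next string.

φ(NNONKKNNNONKKN) expands symbol-by-symbol to ONK ONK NN ONK KN KN ONK ONK ONK NN ONK KN KN ONK; joining the 14 pieces gives the next term.

ONKONKNNONKKNKNONKONKONKNNONKKNKNONK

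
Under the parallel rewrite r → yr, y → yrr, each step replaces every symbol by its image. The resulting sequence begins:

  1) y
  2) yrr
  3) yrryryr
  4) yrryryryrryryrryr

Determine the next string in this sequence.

Rewriting the 17 symbols of yrryryryrryryrryr one by one yields yrr yr yr yrr yr yrr yr yrr yr yr yrr yr yrr yr yr yrr yr; concatenated:

yrryryryrryryrryryrryryryrryryrryryryrryr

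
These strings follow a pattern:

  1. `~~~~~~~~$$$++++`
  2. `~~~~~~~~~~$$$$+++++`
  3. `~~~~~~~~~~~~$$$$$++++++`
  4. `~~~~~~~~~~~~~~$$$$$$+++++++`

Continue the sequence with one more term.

~~~~~~~~~~~~~~~~$$$$$$$++++++++

Each string has the form ~^{2n+2} $^{n} +^{n+1}, where the shown terms are n = 3, 4, 5, 6.
At n = 7 the blocks have lengths 16, 7, 8.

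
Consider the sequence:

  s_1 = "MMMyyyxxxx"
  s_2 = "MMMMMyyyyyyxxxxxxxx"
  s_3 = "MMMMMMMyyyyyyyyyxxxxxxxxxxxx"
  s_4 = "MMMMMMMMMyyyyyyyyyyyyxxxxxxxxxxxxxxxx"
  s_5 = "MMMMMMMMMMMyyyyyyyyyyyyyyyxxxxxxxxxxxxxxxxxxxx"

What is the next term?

Reading off run lengths: M runs 3, 5, 7, 9, 11; y runs 3, 6, 9, 12, 15; x runs 4, 8, 12, 16, 20 — each is linear in n (n = 1, 2, …).
Setting n = 6 gives 13, 18, 24 characters in each block.

MMMMMMMMMMMMMyyyyyyyyyyyyyyyyyyxxxxxxxxxxxxxxxxxxxxxxxx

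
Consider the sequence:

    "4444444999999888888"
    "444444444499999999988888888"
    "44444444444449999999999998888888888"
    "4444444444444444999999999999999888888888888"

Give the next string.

Term n consists of 3n+1 4's, followed by 3n 9's, followed by 2n+2 8's, where the shown terms are n = 2, 3, 4, 5.
For the next term, n = 6, so the run lengths are 19, 18, 14.

444444444444444444499999999999999999988888888888888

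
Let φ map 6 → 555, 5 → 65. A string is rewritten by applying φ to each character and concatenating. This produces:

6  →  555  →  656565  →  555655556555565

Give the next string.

Rewriting the 15 symbols of 555655556555565 one by one yields 65 65 65 555 65 65 65 65 555 65 65 65 65 555 65; concatenated:

656565555656565655556565656555565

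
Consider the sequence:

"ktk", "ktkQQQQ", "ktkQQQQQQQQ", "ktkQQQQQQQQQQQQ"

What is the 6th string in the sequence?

ktkQQQQQQQQQQQQQQQQQQQQ

Every step adds QQQQ to the end: s(k+1) = s(k)·QQQQ.
From ktkQQQQQQQQQQQQ, 2 further steps: ktkQQQQQQQQQQQQ → ktkQQQQQQQQQQQQQQQQ → (answer).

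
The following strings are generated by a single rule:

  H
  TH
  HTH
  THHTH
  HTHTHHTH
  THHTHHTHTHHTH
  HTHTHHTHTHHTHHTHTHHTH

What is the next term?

THHTHHTHTHHTHHTHTHHTHTHHTHHTHTHHTH

From term 3 onward, concatenate the second-to-last term with the last: H·TH = HTH, TH·HTH = THHTH, …
Continuing: THHTHHTHTHHTH · HTHTHHTHTHHTHHTHTHHTH gives term 8.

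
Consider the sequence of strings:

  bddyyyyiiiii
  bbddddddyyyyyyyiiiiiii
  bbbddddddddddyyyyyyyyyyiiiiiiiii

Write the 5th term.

Term n consists of n b's, followed by 4n-2 d's, followed by 3n+1 y's, followed by 2n+3 i's (n = 1, 2, …).
At n = 5 the blocks have lengths 5, 18, 16, 13.

bbbbbddddddddddddddddddyyyyyyyyyyyyyyyyiiiiiiiiiiiii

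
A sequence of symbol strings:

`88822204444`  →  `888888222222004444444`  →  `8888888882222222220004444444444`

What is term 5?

888888888888888222222222222222000004444444444444444

Each string has the form 8^{3n} 2^{3n} 0^{n} 4^{3n+1} (n = 1, 2, …).
For term 5, n = 5, so the run lengths are 15, 15, 5, 16.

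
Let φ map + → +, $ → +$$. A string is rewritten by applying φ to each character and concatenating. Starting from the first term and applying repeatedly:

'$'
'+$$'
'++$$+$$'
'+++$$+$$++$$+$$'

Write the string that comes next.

++++$$+$$++$$+$$+++$$+$$++$$+$$

Applying the rule to each of the 15 symbols of +++$$+$$++$$+$$ gives the pieces + + + +$$ +$$ + +$$ +$$ + + +$$ +$$ + +$$ +$$, which concatenate to the answer.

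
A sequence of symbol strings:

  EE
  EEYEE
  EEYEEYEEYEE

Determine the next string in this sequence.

Every step duplicates the string with 'Y' between the halves.
So the next term is two copies of EEYEEYEEYEE with 'Y' between the halves.

EEYEEYEEYEEYEEYEEYEEYEE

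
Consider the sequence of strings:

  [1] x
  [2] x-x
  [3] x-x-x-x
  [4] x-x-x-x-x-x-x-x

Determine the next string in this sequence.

s(k+1) = s(k)·-·s(k) — each term doubles the last with '-' between the halves.
Doubling x-x-x-x-x-x-x-x with '-' between the halves:

x-x-x-x-x-x-x-x-x-x-x-x-x-x-x-x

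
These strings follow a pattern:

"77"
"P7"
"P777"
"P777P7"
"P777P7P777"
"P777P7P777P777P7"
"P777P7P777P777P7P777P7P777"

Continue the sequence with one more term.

P777P7P777P777P7P777P7P777P777P7P777P777P7

From term 3 onward, concatenate the last term with the second-to-last: P7·77 = P777, P777·P7 = P777P7, …
Continuing: P777P7P777P777P7P777P7P777 · P777P7P777P777P7 gives term 8.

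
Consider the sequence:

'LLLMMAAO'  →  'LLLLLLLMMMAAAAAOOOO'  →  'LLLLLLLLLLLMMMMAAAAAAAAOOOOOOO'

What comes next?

Reading off run lengths: L runs 3, 7, 11; M runs 2, 3, 4; A runs 2, 5, 8; O runs 1, 4, 7 — each is linear in n (n = 1, 2, …).
Setting n = 4 gives 15, 5, 11, 10 characters in each block.

LLLLLLLLLLLLLLLMMMMMAAAAAAAAAAAOOOOOOOOOO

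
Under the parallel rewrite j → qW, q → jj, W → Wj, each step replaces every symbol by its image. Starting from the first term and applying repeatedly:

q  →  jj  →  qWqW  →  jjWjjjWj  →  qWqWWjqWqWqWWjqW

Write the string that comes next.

Rewriting the 16 symbols of qWqWWjqWqWqWWjqW one by one yields jj Wj jj Wj Wj qW jj Wj jj Wj jj Wj Wj qW jj Wj; concatenated:

jjWjjjWjWjqWjjWjjjWjjjWjWjqWjjWj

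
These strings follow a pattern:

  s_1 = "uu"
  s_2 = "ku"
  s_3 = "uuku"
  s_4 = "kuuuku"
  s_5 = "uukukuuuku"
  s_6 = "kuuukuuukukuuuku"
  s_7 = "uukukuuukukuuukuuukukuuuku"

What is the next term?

kuuukuuukukuuukuuukukuuukukuuukuuukukuuuku

This is a Fibonacci-style word recurrence s(k) = s(k−2)·s(k−1): e.g. uu·ku = uuku.
Continuing: kuuukuuukukuuuku · uukukuuukukuuukuuukukuuuku gives term 8.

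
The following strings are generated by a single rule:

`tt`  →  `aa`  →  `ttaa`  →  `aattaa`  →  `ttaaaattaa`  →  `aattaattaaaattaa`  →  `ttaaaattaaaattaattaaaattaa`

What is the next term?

From term 3 onward, concatenate the second-to-last term with the last: tt·aa = ttaa, aa·ttaa = aattaa, …
So term 8 is aattaattaaaattaa·ttaaaattaaaattaattaaaattaa.

aattaattaaaattaattaaaattaaaattaattaaaattaa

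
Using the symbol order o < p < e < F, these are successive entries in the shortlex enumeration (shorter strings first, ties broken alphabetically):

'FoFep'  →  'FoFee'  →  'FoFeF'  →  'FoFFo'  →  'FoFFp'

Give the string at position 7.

Continuing the enumeration 2 steps past FoFFp: FoFFp → FoFFe → (answer).

FoFFF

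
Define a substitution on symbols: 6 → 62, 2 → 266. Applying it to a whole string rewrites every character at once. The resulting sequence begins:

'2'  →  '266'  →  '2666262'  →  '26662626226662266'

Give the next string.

Rewriting the 17 symbols of 26662626226662266 one by one yields 266 62 62 62 266 62 266 62 266 266 62 62 62 266 266 62 62; concatenated:

26662626226662266622662666262622662666262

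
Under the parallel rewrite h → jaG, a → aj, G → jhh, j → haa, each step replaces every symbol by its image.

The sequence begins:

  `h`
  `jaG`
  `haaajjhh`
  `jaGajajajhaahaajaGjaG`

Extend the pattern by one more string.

haaajjhhajhaaajhaaajhaajaGajajjaGajajhaaajjhhhaaajjhh

φ(jaGajajajhaahaajaGjaG) expands symbol-by-symbol to haa aj jhh aj haa aj haa aj haa jaG aj aj jaG aj aj haa aj jhh haa aj jhh; joining the 21 pieces gives the next term.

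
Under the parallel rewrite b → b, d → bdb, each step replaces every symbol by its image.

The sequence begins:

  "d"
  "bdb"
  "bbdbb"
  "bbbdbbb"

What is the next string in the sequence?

bbbbdbbbb

Rewriting each symbol of bbbdbbb: b→b, b→b, b→b, d→bdb, b→b, b→b, b→b, which concatenates to b b b bdb b b b.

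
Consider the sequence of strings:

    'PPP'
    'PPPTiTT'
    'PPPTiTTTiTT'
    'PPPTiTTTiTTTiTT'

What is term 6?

The strings grow by a fixed suffix TiTT each time.
From PPPTiTTTiTTTiTT, 2 further steps: PPPTiTTTiTTTiTT → PPPTiTTTiTTTiTTTiTT → (answer).

PPPTiTTTiTTTiTTTiTTTiTT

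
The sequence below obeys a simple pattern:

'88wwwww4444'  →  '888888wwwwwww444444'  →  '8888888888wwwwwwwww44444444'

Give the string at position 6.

Each string has the form 8^{4n-2} w^{2n+3} 4^{2n+2} (n = 1, 2, …).
For term 6, n = 6, so the run lengths are 22, 15, 14.

8888888888888888888888wwwwwwwwwwwwwww44444444444444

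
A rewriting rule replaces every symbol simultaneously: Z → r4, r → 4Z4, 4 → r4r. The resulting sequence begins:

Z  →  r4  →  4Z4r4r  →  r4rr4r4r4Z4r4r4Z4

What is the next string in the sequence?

4Z4r4r4Z44Z4r4r4Z4r4r4Z4r4rr4r4r4Z4r4r4Z4r4rr4r4r

Applying the rule to each of the 17 symbols of r4rr4r4r4Z4r4r4Z4 gives the pieces 4Z4 r4r 4Z4 4Z4 r4r 4Z4 r4r 4Z4 r4r r4 r4r 4Z4 r4r 4Z4 r4r r4 r4r, which concatenate to the answer.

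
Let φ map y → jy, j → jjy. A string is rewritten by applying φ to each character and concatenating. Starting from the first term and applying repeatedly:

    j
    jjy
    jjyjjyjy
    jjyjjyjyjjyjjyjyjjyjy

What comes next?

Rewriting the 21 symbols of jjyjjyjyjjyjjyjyjjyjy one by one yields jjy jjy jy jjy jjy jy jjy jy jjy jjy jy jjy jjy jy jjy jy jjy jjy jy jjy jy; concatenated:

jjyjjyjyjjyjjyjyjjyjyjjyjjyjyjjyjjyjyjjyjyjjyjjyjyjjyjy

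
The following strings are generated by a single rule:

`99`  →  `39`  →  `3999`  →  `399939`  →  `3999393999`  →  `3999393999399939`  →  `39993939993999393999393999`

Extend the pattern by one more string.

399939399939993939993939993999393999399939

From term 3 onward, concatenate the last term with the second-to-last: 39·99 = 3999, 3999·39 = 399939, …
So term 8 is 39993939993999393999393999·3999393999399939.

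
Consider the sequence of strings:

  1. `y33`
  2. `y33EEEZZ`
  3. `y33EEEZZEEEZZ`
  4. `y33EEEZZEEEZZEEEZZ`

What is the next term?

The strings grow by a fixed suffix EEEZZ each time.
Applying this once more to y33EEEZZEEEZZEEEZZ:

y33EEEZZEEEZZEEEZZEEEZZ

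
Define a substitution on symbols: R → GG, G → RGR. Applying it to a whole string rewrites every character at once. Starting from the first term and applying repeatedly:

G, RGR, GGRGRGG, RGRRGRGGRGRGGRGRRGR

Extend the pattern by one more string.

φ(RGRRGRGGRGRGGRGRRGR) expands symbol-by-symbol to GG RGR GG GG RGR GG RGR RGR GG RGR GG RGR RGR GG RGR GG GG RGR GG; joining the 19 pieces gives the next term.

GGRGRGGGGRGRGGRGRRGRGGRGRGGRGRRGRGGRGRGGGGRGRGG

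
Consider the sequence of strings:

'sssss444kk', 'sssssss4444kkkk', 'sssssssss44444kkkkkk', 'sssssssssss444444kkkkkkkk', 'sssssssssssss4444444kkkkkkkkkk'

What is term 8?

Term n consists of 2n+3 s's, followed by n+2 4's, followed by 2n k's (n = 1, 2, …).
At n = 8 the blocks have lengths 19, 10, 16.

sssssssssssssssssss4444444444kkkkkkkkkkkkkkkk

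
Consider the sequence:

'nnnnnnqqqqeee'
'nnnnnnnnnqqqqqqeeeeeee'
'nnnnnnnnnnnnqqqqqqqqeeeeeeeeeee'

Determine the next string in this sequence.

Term n consists of 3n+3 n's, followed by 2n+2 q's, followed by 4n-1 e's (n = 1, 2, …).
For the next term, n = 4, so the run lengths are 15, 10, 15.

nnnnnnnnnnnnnnnqqqqqqqqqqeeeeeeeeeeeeeee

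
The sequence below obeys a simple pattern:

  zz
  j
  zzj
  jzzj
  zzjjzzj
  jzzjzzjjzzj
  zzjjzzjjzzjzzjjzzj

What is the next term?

From term 3 onward, concatenate the second-to-last term with the last: zz·j = zzj, j·zzj = jzzj, …
So term 8 is jzzjzzjjzzj·zzjjzzjjzzjzzjjzzj.

jzzjzzjjzzjzzjjzzjjzzjzzjjzzj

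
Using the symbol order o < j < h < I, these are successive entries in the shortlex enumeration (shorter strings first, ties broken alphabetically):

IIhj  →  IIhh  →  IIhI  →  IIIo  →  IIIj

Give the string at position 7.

IIII

Advancing 2 positions from IIIj through IIIj → IIIh reaches term 7.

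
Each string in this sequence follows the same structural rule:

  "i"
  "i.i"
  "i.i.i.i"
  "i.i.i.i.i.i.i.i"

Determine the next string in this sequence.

s(k+1) = s(k)·.·s(k) — each term doubles the last with '.' between the halves.
Doubling i.i.i.i.i.i.i.i with '.' between the halves:

i.i.i.i.i.i.i.i.i.i.i.i.i.i.i.i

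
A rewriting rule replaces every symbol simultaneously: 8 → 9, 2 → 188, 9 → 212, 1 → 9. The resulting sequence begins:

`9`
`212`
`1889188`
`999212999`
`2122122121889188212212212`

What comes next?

188918818891881889188999212999188918818891881889188

Replace each of the 25 characters of 2122122121889188212212212 in place — 188 9 188 188 9 188 188 9 188 9 9 9 212 9 9 9 188 9 188 188 9 188 188 9 188 — and concatenate.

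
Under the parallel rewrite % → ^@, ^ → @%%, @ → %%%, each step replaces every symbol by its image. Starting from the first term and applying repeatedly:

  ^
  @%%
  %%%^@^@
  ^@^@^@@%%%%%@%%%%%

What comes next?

Replace each of the 18 characters of ^@^@^@@%%%%%@%%%%% in place — @%% %%% @%% %%% @%% %%% %%% ^@ ^@ ^@ ^@ ^@ %%% ^@ ^@ ^@ ^@ ^@ — and concatenate.

@%%%%%@%%%%%@%%%%%%%%^@^@^@^@^@%%%^@^@^@^@^@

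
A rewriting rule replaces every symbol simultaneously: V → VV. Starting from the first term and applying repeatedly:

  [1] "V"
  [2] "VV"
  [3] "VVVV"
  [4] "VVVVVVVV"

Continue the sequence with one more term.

Apply φ to VVVVVVVV symbol by symbol: V→VV, V→VV, V→VV, V→VV, V→VV, V→VV, V→VV, V→VV; joined: VV VV VV VV VV VV VV VV.

VVVVVVVVVVVVVVVV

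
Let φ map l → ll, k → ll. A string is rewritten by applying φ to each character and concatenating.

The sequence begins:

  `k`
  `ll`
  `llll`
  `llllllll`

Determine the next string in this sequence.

Expanding llllllll: l→ll, l→ll, l→ll, l→ll, l→ll, l→ll, l→ll, l→ll. Concatenated: ll ll ll ll ll ll ll ll.

llllllllllllllll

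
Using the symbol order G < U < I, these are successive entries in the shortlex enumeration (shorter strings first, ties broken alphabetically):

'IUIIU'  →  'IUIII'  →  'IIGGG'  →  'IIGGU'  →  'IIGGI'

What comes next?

IIGUG

The successor of IIGGI increments the rightmost position that isn't already I and resets every position after it to G.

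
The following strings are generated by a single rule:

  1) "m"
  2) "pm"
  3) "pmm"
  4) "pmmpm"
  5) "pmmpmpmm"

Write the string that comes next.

Each term (from the third on) is the previous term followed by the one before it: term 3 = pm·m = pmm.
The next term joins pmmpmpmm and pmmpm.

pmmpmpmmpmmpm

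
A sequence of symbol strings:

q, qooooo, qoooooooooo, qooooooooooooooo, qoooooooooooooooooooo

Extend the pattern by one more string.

qooooooooooooooooooooooooo

Each term is the previous one with ooooo appended.
One more step from qoooooooooooooooooooo gives the answer.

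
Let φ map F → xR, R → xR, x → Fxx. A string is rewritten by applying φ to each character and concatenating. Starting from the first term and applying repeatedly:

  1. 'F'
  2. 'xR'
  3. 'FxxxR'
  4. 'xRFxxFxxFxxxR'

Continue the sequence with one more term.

Rewriting the 13 symbols of xRFxxFxxFxxxR one by one yields Fxx xR xR Fxx Fxx xR Fxx Fxx xR Fxx Fxx Fxx xR; concatenated:

FxxxRxRFxxFxxxRFxxFxxxRFxxFxxFxxxR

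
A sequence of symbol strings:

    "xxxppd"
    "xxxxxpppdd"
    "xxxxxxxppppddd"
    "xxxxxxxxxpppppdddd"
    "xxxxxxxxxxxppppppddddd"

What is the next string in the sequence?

Term n consists of 2n+1 x's, followed by n+1 p's, followed by n d's (n = 1, 2, …).
At n = 6 the blocks have lengths 13, 7, 6.

xxxxxxxxxxxxxpppppppdddddd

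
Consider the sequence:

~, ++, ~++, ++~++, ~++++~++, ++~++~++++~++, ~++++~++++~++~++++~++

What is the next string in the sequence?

Each term (from the third on) is the two preceding terms concatenated in order: term 3 = ~·++ = ~++.
The next term joins ++~++~++++~++ and ~++++~++++~++~++++~++.

++~++~++++~++~++++~++++~++~++++~++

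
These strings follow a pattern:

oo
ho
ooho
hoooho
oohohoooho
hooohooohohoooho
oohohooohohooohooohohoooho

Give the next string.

Each term (from the third on) is the two preceding terms concatenated in order: term 3 = oo·ho = ooho.
Continuing: hooohooohohoooho · oohohooohohooohooohohoooho gives term 8.

hooohooohohooohooohohooohohooohooohohoooho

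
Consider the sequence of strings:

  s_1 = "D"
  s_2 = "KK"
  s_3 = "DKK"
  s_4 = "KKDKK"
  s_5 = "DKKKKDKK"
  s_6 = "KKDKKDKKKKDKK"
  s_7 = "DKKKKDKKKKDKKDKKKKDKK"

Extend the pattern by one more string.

From term 3 onward, concatenate the second-to-last term with the last: D·KK = DKK, KK·DKK = KKDKK, …
Continuing: KKDKKDKKKKDKK · DKKKKDKKKKDKKDKKKKDKK gives term 8.

KKDKKDKKKKDKKDKKKKDKKKKDKKDKKKKDKK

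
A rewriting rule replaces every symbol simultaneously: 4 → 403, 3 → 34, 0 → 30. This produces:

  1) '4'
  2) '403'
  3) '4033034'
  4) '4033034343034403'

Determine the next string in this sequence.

Replace each of the 16 characters of 4033034343034403 in place — 403 30 34 34 30 34 403 34 403 34 30 34 403 403 30 34 — and concatenate.

4033034343034403344033430344034033034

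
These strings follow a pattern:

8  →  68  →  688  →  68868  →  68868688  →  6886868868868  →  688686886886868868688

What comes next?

From term 3 onward, concatenate the last term with the second-to-last: 68·8 = 688, 688·68 = 68868, …
So term 8 is 688686886886868868688·6886868868868.

6886868868868688686886886868868868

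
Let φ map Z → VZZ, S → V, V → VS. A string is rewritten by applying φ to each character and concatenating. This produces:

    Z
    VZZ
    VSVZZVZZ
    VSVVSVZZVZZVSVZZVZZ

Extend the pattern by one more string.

VSVVSVSVVSVZZVZZVSVZZVZZVSVVSVZZVZZVSVZZVZZ

Replace each of the 19 characters of VSVVSVZZVZZVSVZZVZZ in place — VS V VS VS V VS VZZ VZZ VS VZZ VZZ VS V VS VZZ VZZ VS VZZ VZZ — and concatenate.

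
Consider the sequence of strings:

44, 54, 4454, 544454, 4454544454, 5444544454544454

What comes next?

This is a Fibonacci-style word recurrence s(k) = s(k−2)·s(k−1): e.g. 44·54 = 4454.
So term 7 is 4454544454·5444544454544454.

44545444545444544454544454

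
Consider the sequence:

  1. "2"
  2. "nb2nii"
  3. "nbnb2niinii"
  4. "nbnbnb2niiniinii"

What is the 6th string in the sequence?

nbnbnbnbnb2niiniiniiniinii

Each term wraps the previous one in nb on the left and nii on the right.
From nbnbnb2niiniinii, 2 further steps: nbnbnb2niiniinii → nbnbnbnb2niiniiniinii → (answer).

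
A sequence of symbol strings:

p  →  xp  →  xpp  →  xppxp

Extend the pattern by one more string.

xppxpxpp

This is a Fibonacci-style word recurrence s(k) = s(k−1)·s(k−2): e.g. xp·p = xpp.
The next term joins xppxp and xpp.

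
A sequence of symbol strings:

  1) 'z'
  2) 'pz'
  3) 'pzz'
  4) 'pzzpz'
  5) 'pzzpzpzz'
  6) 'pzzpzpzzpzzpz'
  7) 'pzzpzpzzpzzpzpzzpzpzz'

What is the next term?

pzzpzpzzpzzpzpzzpzpzzpzzpzpzzpzzpz

Each term (from the third on) is the previous term followed by the one before it: term 3 = pz·z = pzz.
So term 8 is pzzpzpzzpzzpzpzzpzpzz·pzzpzpzzpzzpz.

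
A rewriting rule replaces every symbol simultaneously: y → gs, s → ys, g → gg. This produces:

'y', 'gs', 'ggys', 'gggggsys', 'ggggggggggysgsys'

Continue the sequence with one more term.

Applying the rule to each of the 16 symbols of ggggggggggysgsys gives the pieces gg gg gg gg gg gg gg gg gg gg gs ys gg ys gs ys, which concatenate to the answer.

gggggggggggggggggggggsysggysgsys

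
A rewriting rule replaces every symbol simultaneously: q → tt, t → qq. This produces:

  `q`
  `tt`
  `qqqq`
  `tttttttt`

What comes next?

Rewriting each symbol of tttttttt: t→qq, t→qq, t→qq, t→qq, t→qq, t→qq, t→qq, t→qq, which concatenates to qq qq qq qq qq qq qq qq.

qqqqqqqqqqqqqqqq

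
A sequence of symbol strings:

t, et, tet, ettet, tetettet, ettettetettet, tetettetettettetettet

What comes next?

Each term (from the third on) is the two preceding terms concatenated in order: term 3 = t·et = tet.
The next term joins ettettetettet and tetettetettettetettet.

ettettetettettetettetettettetettet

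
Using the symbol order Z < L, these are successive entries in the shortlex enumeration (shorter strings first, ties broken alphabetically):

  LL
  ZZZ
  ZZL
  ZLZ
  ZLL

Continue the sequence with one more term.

Treat ZLL as a base-2 numeral over the given alphabet and add one, carrying through any trailing L's.

LZZ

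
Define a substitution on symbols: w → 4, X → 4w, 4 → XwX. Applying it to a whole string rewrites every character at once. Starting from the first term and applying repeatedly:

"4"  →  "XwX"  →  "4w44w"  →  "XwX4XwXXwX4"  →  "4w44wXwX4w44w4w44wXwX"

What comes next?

XwX4XwXXwX44w44wXwX4XwXXwX4XwX4XwXXwX44w44w

Applying the rule to each of the 21 symbols of 4w44wXwX4w44w4w44wXwX gives the pieces XwX 4 XwX XwX 4 4w 4 4w XwX 4 XwX XwX 4 XwX 4 XwX XwX 4 4w 4 4w, which concatenate to the answer.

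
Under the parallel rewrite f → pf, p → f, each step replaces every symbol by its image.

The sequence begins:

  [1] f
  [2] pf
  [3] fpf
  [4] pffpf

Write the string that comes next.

fpfpffpf

Apply φ to pffpf symbol by symbol: p→f, f→pf, f→pf, p→f, f→pf; joined: f pf pf f pf.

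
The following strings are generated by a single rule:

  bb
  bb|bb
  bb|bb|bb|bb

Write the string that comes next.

bb|bb|bb|bb|bb|bb|bb|bb

s(k+1) = s(k)·|·s(k) — each term doubles the last with '|' between the halves.
One more doubling of bb|bb|bb|bb gives the answer.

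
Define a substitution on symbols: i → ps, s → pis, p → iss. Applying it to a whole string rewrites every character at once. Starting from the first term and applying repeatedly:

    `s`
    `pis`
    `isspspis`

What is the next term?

Apply φ to isspspis symbol by symbol: i→ps, s→pis, s→pis, p→iss, s→pis, p→iss, i→ps, s→pis; joined: ps pis pis iss pis iss ps pis.

pspispisisspisisspspis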